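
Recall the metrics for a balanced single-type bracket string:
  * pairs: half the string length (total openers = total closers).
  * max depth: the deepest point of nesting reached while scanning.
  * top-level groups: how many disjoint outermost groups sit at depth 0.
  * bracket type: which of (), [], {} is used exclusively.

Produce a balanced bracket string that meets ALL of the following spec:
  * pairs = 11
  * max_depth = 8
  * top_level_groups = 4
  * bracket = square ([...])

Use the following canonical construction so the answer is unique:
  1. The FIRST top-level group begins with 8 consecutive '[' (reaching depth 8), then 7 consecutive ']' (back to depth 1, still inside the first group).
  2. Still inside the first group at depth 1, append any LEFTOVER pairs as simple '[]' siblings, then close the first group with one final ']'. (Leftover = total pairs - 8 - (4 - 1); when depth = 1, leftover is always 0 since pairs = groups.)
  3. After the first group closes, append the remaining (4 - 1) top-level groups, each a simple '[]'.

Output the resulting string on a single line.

Answer: [[[[[[[[]]]]]]]][][][]

Derivation:
Spec: pairs=11 depth=8 groups=4
Leftover pairs = 11 - 8 - (4-1) = 0
First group: deep chain of depth 8 + 0 sibling pairs
Remaining 3 groups: simple '[]' each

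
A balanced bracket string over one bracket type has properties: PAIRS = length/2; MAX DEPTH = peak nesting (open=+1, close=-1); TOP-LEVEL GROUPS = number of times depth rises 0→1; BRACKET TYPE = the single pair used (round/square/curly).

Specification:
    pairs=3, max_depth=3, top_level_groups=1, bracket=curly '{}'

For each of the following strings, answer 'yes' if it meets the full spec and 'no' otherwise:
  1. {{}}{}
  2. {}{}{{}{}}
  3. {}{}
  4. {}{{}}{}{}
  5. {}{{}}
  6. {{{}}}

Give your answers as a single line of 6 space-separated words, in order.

Answer: no no no no no yes

Derivation:
String 1 '{{}}{}': depth seq [1 2 1 0 1 0]
  -> pairs=3 depth=2 groups=2 -> no
String 2 '{}{}{{}{}}': depth seq [1 0 1 0 1 2 1 2 1 0]
  -> pairs=5 depth=2 groups=3 -> no
String 3 '{}{}': depth seq [1 0 1 0]
  -> pairs=2 depth=1 groups=2 -> no
String 4 '{}{{}}{}{}': depth seq [1 0 1 2 1 0 1 0 1 0]
  -> pairs=5 depth=2 groups=4 -> no
String 5 '{}{{}}': depth seq [1 0 1 2 1 0]
  -> pairs=3 depth=2 groups=2 -> no
String 6 '{{{}}}': depth seq [1 2 3 2 1 0]
  -> pairs=3 depth=3 groups=1 -> yes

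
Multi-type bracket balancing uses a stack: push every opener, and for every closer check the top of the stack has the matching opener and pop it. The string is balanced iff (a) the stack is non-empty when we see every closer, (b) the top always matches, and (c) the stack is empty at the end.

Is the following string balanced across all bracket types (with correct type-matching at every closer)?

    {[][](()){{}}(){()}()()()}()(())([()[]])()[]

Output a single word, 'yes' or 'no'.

pos 0: push '{'; stack = {
pos 1: push '['; stack = {[
pos 2: ']' matches '['; pop; stack = {
pos 3: push '['; stack = {[
pos 4: ']' matches '['; pop; stack = {
pos 5: push '('; stack = {(
pos 6: push '('; stack = {((
pos 7: ')' matches '('; pop; stack = {(
pos 8: ')' matches '('; pop; stack = {
pos 9: push '{'; stack = {{
pos 10: push '{'; stack = {{{
pos 11: '}' matches '{'; pop; stack = {{
pos 12: '}' matches '{'; pop; stack = {
pos 13: push '('; stack = {(
pos 14: ')' matches '('; pop; stack = {
pos 15: push '{'; stack = {{
pos 16: push '('; stack = {{(
pos 17: ')' matches '('; pop; stack = {{
pos 18: '}' matches '{'; pop; stack = {
pos 19: push '('; stack = {(
pos 20: ')' matches '('; pop; stack = {
pos 21: push '('; stack = {(
pos 22: ')' matches '('; pop; stack = {
pos 23: push '('; stack = {(
pos 24: ')' matches '('; pop; stack = {
pos 25: '}' matches '{'; pop; stack = (empty)
pos 26: push '('; stack = (
pos 27: ')' matches '('; pop; stack = (empty)
pos 28: push '('; stack = (
pos 29: push '('; stack = ((
pos 30: ')' matches '('; pop; stack = (
pos 31: ')' matches '('; pop; stack = (empty)
pos 32: push '('; stack = (
pos 33: push '['; stack = ([
pos 34: push '('; stack = ([(
pos 35: ')' matches '('; pop; stack = ([
pos 36: push '['; stack = ([[
pos 37: ']' matches '['; pop; stack = ([
pos 38: ']' matches '['; pop; stack = (
pos 39: ')' matches '('; pop; stack = (empty)
pos 40: push '('; stack = (
pos 41: ')' matches '('; pop; stack = (empty)
pos 42: push '['; stack = [
pos 43: ']' matches '['; pop; stack = (empty)
end: stack empty → VALID
Verdict: properly nested → yes

Answer: yes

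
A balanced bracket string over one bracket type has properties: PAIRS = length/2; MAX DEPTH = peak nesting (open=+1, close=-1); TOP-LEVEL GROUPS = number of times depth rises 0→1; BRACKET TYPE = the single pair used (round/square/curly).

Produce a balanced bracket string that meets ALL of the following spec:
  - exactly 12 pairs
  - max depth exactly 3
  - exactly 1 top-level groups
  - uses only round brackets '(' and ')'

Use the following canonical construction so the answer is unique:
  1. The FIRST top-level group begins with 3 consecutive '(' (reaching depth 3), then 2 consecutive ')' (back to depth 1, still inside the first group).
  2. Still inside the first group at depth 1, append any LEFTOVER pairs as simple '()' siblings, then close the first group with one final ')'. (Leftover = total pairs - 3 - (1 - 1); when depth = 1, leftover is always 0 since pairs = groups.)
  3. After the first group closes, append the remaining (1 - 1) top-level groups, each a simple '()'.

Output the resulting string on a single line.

Answer: ((())()()()()()()()()())

Derivation:
Spec: pairs=12 depth=3 groups=1
Leftover pairs = 12 - 3 - (1-1) = 9
First group: deep chain of depth 3 + 9 sibling pairs
Remaining 0 groups: simple '()' each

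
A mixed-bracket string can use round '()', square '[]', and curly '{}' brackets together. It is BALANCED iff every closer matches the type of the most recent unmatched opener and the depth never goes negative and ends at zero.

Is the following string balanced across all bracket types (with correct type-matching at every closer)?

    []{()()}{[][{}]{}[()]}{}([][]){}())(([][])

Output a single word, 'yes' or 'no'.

pos 0: push '['; stack = [
pos 1: ']' matches '['; pop; stack = (empty)
pos 2: push '{'; stack = {
pos 3: push '('; stack = {(
pos 4: ')' matches '('; pop; stack = {
pos 5: push '('; stack = {(
pos 6: ')' matches '('; pop; stack = {
pos 7: '}' matches '{'; pop; stack = (empty)
pos 8: push '{'; stack = {
pos 9: push '['; stack = {[
pos 10: ']' matches '['; pop; stack = {
pos 11: push '['; stack = {[
pos 12: push '{'; stack = {[{
pos 13: '}' matches '{'; pop; stack = {[
pos 14: ']' matches '['; pop; stack = {
pos 15: push '{'; stack = {{
pos 16: '}' matches '{'; pop; stack = {
pos 17: push '['; stack = {[
pos 18: push '('; stack = {[(
pos 19: ')' matches '('; pop; stack = {[
pos 20: ']' matches '['; pop; stack = {
pos 21: '}' matches '{'; pop; stack = (empty)
pos 22: push '{'; stack = {
pos 23: '}' matches '{'; pop; stack = (empty)
pos 24: push '('; stack = (
pos 25: push '['; stack = ([
pos 26: ']' matches '['; pop; stack = (
pos 27: push '['; stack = ([
pos 28: ']' matches '['; pop; stack = (
pos 29: ')' matches '('; pop; stack = (empty)
pos 30: push '{'; stack = {
pos 31: '}' matches '{'; pop; stack = (empty)
pos 32: push '('; stack = (
pos 33: ')' matches '('; pop; stack = (empty)
pos 34: saw closer ')' but stack is empty → INVALID
Verdict: unmatched closer ')' at position 34 → no

Answer: no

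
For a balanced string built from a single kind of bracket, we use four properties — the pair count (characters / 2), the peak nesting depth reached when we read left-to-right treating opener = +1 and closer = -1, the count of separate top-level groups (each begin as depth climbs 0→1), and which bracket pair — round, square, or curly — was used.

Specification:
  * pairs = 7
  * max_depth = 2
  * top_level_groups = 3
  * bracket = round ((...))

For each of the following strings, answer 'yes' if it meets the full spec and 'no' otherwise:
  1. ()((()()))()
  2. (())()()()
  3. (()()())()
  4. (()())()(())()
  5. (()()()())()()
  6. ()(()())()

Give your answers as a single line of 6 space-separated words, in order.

Answer: no no no no yes no

Derivation:
String 1 '()((()()))()': depth seq [1 0 1 2 3 2 3 2 1 0 1 0]
  -> pairs=6 depth=3 groups=3 -> no
String 2 '(())()()()': depth seq [1 2 1 0 1 0 1 0 1 0]
  -> pairs=5 depth=2 groups=4 -> no
String 3 '(()()())()': depth seq [1 2 1 2 1 2 1 0 1 0]
  -> pairs=5 depth=2 groups=2 -> no
String 4 '(()())()(())()': depth seq [1 2 1 2 1 0 1 0 1 2 1 0 1 0]
  -> pairs=7 depth=2 groups=4 -> no
String 5 '(()()()())()()': depth seq [1 2 1 2 1 2 1 2 1 0 1 0 1 0]
  -> pairs=7 depth=2 groups=3 -> yes
String 6 '()(()())()': depth seq [1 0 1 2 1 2 1 0 1 0]
  -> pairs=5 depth=2 groups=3 -> no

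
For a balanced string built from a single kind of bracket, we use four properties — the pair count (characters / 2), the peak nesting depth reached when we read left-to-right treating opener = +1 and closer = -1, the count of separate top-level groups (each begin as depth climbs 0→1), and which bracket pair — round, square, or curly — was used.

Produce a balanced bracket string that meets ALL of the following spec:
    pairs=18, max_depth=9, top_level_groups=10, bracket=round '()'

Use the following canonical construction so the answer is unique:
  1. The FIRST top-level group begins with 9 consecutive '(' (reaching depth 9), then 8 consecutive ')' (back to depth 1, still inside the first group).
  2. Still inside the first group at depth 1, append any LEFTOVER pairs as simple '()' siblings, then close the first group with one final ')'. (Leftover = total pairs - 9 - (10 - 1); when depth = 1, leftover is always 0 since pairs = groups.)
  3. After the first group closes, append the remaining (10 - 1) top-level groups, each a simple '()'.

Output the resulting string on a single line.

Spec: pairs=18 depth=9 groups=10
Leftover pairs = 18 - 9 - (10-1) = 0
First group: deep chain of depth 9 + 0 sibling pairs
Remaining 9 groups: simple '()' each

Answer: ((((((((()))))))))()()()()()()()()()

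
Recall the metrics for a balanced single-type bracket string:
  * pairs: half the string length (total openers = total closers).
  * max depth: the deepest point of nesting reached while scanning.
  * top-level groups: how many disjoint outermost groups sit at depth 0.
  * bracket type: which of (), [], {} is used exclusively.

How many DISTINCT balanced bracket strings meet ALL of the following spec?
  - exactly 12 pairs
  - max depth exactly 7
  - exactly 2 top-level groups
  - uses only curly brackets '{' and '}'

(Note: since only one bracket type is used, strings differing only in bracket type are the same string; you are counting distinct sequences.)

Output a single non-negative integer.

Spec: pairs=12 depth=7 groups=2
Count(depth <= 7) = 56924
Count(depth <= 6) = 51716
Count(depth == 7) = 56924 - 51716 = 5208

Answer: 5208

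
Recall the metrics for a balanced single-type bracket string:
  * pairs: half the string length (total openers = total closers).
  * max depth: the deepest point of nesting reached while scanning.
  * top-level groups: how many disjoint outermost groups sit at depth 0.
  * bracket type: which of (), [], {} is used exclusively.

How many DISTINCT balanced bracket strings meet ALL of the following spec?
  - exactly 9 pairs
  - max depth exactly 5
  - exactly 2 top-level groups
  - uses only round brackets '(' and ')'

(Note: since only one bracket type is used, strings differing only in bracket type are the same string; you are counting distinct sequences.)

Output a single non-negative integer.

Answer: 368

Derivation:
Spec: pairs=9 depth=5 groups=2
Count(depth <= 5) = 1278
Count(depth <= 4) = 910
Count(depth == 5) = 1278 - 910 = 368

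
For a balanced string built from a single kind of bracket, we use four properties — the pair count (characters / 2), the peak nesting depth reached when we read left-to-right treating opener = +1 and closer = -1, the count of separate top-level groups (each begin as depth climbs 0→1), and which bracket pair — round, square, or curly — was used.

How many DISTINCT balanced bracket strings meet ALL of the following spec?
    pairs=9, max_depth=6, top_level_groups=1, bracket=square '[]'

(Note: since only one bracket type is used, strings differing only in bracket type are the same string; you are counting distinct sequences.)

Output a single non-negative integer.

Answer: 247

Derivation:
Spec: pairs=9 depth=6 groups=1
Count(depth <= 6) = 1341
Count(depth <= 5) = 1094
Count(depth == 6) = 1341 - 1094 = 247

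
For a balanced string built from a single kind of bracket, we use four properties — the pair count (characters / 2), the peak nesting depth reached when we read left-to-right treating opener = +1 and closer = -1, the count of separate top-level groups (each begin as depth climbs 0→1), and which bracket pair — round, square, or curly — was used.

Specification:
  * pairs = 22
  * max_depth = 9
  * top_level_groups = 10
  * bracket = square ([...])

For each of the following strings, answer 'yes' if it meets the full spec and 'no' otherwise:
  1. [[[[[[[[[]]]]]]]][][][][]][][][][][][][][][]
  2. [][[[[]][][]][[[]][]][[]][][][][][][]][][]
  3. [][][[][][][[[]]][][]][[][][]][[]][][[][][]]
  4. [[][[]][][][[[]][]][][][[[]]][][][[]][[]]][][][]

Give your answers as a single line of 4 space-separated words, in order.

Answer: yes no no no

Derivation:
String 1 '[[[[[[[[[]]]]]]]][][][][]][][][][][][][][][]': depth seq [1 2 3 4 5 6 7 8 9 8 7 6 5 4 3 2 1 2 1 2 1 2 1 2 1 0 1 0 1 0 1 0 1 0 1 0 1 0 1 0 1 0 1 0]
  -> pairs=22 depth=9 groups=10 -> yes
String 2 '[][[[[]][][]][[[]][]][[]][][][][][][]][][]': depth seq [1 0 1 2 3 4 3 2 3 2 3 2 1 2 3 4 3 2 3 2 1 2 3 2 1 2 1 2 1 2 1 2 1 2 1 2 1 0 1 0 1 0]
  -> pairs=21 depth=4 groups=4 -> no
String 3 '[][][[][][][[[]]][][]][[][][]][[]][][[][][]]': depth seq [1 0 1 0 1 2 1 2 1 2 1 2 3 4 3 2 1 2 1 2 1 0 1 2 1 2 1 2 1 0 1 2 1 0 1 0 1 2 1 2 1 2 1 0]
  -> pairs=22 depth=4 groups=7 -> no
String 4 '[[][[]][][][[[]][]][][][[[]]][][][[]][[]]][][][]': depth seq [1 2 1 2 3 2 1 2 1 2 1 2 3 4 3 2 3 2 1 2 1 2 1 2 3 4 3 2 1 2 1 2 1 2 3 2 1 2 3 2 1 0 1 0 1 0 1 0]
  -> pairs=24 depth=4 groups=4 -> no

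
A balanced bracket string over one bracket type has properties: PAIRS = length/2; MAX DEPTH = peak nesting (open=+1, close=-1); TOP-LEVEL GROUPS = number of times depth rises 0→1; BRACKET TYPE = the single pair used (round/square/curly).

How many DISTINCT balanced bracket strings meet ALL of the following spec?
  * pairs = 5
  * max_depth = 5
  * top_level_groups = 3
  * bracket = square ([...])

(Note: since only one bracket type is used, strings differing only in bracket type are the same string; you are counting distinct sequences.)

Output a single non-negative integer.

Answer: 0

Derivation:
Spec: pairs=5 depth=5 groups=3
Count(depth <= 5) = 9
Count(depth <= 4) = 9
Count(depth == 5) = 9 - 9 = 0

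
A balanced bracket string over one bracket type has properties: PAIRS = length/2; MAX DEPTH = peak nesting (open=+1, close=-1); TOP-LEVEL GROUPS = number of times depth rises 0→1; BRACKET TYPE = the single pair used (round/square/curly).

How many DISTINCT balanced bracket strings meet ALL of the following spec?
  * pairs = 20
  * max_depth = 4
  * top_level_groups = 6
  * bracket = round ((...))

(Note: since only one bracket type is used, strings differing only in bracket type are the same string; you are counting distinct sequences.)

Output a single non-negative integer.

Spec: pairs=20 depth=4 groups=6
Count(depth <= 4) = 76496886
Count(depth <= 3) = 10961664
Count(depth == 4) = 76496886 - 10961664 = 65535222

Answer: 65535222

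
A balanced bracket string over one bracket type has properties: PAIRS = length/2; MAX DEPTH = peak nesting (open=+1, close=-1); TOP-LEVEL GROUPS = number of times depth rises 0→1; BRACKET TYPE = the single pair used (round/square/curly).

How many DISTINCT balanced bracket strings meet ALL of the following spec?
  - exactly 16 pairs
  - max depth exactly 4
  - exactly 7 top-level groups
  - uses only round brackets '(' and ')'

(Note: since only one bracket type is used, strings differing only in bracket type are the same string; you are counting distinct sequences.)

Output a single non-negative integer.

Spec: pairs=16 depth=4 groups=7
Count(depth <= 4) = 409535
Count(depth <= 3) = 175504
Count(depth == 4) = 409535 - 175504 = 234031

Answer: 234031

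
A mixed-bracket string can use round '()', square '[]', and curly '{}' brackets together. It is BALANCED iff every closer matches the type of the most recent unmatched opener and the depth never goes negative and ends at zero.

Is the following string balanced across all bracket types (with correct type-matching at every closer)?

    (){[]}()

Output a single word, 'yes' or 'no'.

pos 0: push '('; stack = (
pos 1: ')' matches '('; pop; stack = (empty)
pos 2: push '{'; stack = {
pos 3: push '['; stack = {[
pos 4: ']' matches '['; pop; stack = {
pos 5: '}' matches '{'; pop; stack = (empty)
pos 6: push '('; stack = (
pos 7: ')' matches '('; pop; stack = (empty)
end: stack empty → VALID
Verdict: properly nested → yes

Answer: yes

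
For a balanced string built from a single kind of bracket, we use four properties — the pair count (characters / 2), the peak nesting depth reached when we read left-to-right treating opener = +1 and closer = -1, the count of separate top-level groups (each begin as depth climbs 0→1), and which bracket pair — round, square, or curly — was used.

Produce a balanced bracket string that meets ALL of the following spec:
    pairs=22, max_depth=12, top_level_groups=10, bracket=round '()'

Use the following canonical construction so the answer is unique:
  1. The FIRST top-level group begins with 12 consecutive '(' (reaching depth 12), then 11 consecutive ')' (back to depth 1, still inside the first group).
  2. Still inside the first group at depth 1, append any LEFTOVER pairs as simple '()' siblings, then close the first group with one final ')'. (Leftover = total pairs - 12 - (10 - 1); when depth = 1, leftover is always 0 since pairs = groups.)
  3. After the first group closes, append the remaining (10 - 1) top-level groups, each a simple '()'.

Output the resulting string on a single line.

Answer: (((((((((((()))))))))))())()()()()()()()()()

Derivation:
Spec: pairs=22 depth=12 groups=10
Leftover pairs = 22 - 12 - (10-1) = 1
First group: deep chain of depth 12 + 1 sibling pairs
Remaining 9 groups: simple '()' each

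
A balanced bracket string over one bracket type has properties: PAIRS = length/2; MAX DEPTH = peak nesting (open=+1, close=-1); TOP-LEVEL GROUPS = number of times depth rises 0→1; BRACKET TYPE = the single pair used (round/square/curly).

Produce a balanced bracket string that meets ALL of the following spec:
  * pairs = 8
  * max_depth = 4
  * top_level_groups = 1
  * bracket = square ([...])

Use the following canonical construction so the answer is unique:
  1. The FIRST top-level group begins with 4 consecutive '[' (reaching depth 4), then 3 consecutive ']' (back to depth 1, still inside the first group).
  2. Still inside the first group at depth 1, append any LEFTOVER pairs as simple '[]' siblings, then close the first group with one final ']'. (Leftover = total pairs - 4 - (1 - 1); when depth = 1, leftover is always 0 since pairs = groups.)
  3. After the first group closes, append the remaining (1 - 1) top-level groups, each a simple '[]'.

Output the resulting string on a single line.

Answer: [[[[]]][][][][]]

Derivation:
Spec: pairs=8 depth=4 groups=1
Leftover pairs = 8 - 4 - (1-1) = 4
First group: deep chain of depth 4 + 4 sibling pairs
Remaining 0 groups: simple '[]' each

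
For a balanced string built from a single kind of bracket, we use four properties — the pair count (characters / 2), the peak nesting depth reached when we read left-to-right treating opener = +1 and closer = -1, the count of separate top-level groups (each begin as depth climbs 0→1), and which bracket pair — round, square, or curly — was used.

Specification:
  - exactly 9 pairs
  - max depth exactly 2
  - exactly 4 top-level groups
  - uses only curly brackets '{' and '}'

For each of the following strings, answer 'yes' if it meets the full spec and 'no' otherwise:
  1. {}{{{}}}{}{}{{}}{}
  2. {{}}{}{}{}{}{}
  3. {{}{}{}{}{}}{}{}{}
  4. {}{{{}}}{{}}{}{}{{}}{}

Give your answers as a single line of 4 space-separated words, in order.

String 1 '{}{{{}}}{}{}{{}}{}': depth seq [1 0 1 2 3 2 1 0 1 0 1 0 1 2 1 0 1 0]
  -> pairs=9 depth=3 groups=6 -> no
String 2 '{{}}{}{}{}{}{}': depth seq [1 2 1 0 1 0 1 0 1 0 1 0 1 0]
  -> pairs=7 depth=2 groups=6 -> no
String 3 '{{}{}{}{}{}}{}{}{}': depth seq [1 2 1 2 1 2 1 2 1 2 1 0 1 0 1 0 1 0]
  -> pairs=9 depth=2 groups=4 -> yes
String 4 '{}{{{}}}{{}}{}{}{{}}{}': depth seq [1 0 1 2 3 2 1 0 1 2 1 0 1 0 1 0 1 2 1 0 1 0]
  -> pairs=11 depth=3 groups=7 -> no

Answer: no no yes no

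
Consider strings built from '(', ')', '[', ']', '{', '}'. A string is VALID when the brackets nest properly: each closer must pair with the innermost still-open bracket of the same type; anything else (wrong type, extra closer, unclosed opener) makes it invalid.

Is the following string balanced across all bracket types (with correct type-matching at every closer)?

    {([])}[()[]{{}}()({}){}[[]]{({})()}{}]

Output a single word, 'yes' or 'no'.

pos 0: push '{'; stack = {
pos 1: push '('; stack = {(
pos 2: push '['; stack = {([
pos 3: ']' matches '['; pop; stack = {(
pos 4: ')' matches '('; pop; stack = {
pos 5: '}' matches '{'; pop; stack = (empty)
pos 6: push '['; stack = [
pos 7: push '('; stack = [(
pos 8: ')' matches '('; pop; stack = [
pos 9: push '['; stack = [[
pos 10: ']' matches '['; pop; stack = [
pos 11: push '{'; stack = [{
pos 12: push '{'; stack = [{{
pos 13: '}' matches '{'; pop; stack = [{
pos 14: '}' matches '{'; pop; stack = [
pos 15: push '('; stack = [(
pos 16: ')' matches '('; pop; stack = [
pos 17: push '('; stack = [(
pos 18: push '{'; stack = [({
pos 19: '}' matches '{'; pop; stack = [(
pos 20: ')' matches '('; pop; stack = [
pos 21: push '{'; stack = [{
pos 22: '}' matches '{'; pop; stack = [
pos 23: push '['; stack = [[
pos 24: push '['; stack = [[[
pos 25: ']' matches '['; pop; stack = [[
pos 26: ']' matches '['; pop; stack = [
pos 27: push '{'; stack = [{
pos 28: push '('; stack = [{(
pos 29: push '{'; stack = [{({
pos 30: '}' matches '{'; pop; stack = [{(
pos 31: ')' matches '('; pop; stack = [{
pos 32: push '('; stack = [{(
pos 33: ')' matches '('; pop; stack = [{
pos 34: '}' matches '{'; pop; stack = [
pos 35: push '{'; stack = [{
pos 36: '}' matches '{'; pop; stack = [
pos 37: ']' matches '['; pop; stack = (empty)
end: stack empty → VALID
Verdict: properly nested → yes

Answer: yes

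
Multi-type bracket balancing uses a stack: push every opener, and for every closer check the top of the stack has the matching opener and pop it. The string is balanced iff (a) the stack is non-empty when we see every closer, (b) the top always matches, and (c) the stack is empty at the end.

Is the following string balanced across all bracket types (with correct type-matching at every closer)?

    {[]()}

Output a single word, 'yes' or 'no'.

pos 0: push '{'; stack = {
pos 1: push '['; stack = {[
pos 2: ']' matches '['; pop; stack = {
pos 3: push '('; stack = {(
pos 4: ')' matches '('; pop; stack = {
pos 5: '}' matches '{'; pop; stack = (empty)
end: stack empty → VALID
Verdict: properly nested → yes

Answer: yes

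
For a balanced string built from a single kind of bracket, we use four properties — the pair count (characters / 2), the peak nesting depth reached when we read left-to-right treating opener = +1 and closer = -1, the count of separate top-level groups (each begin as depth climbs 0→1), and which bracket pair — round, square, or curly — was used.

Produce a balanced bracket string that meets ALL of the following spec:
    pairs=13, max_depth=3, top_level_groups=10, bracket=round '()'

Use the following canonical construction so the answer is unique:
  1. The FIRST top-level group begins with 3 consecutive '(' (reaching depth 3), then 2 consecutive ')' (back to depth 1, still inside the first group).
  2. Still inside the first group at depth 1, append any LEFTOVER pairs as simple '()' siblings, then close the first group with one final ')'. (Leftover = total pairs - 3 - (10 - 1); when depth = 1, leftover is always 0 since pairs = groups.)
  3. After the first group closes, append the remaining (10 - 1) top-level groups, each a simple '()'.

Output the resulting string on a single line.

Spec: pairs=13 depth=3 groups=10
Leftover pairs = 13 - 3 - (10-1) = 1
First group: deep chain of depth 3 + 1 sibling pairs
Remaining 9 groups: simple '()' each

Answer: ((())())()()()()()()()()()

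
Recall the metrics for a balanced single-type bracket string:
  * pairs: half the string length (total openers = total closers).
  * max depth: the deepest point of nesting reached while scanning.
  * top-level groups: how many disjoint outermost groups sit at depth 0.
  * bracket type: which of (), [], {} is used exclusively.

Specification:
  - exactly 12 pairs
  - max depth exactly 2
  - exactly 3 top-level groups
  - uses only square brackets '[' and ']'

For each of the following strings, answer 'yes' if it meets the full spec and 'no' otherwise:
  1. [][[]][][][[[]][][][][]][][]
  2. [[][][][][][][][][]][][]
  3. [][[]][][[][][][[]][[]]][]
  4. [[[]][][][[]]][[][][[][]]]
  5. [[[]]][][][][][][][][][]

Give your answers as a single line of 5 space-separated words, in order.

String 1 '[][[]][][][[[]][][][][]][][]': depth seq [1 0 1 2 1 0 1 0 1 0 1 2 3 2 1 2 1 2 1 2 1 2 1 0 1 0 1 0]
  -> pairs=14 depth=3 groups=7 -> no
String 2 '[[][][][][][][][][]][][]': depth seq [1 2 1 2 1 2 1 2 1 2 1 2 1 2 1 2 1 2 1 0 1 0 1 0]
  -> pairs=12 depth=2 groups=3 -> yes
String 3 '[][[]][][[][][][[]][[]]][]': depth seq [1 0 1 2 1 0 1 0 1 2 1 2 1 2 1 2 3 2 1 2 3 2 1 0 1 0]
  -> pairs=13 depth=3 groups=5 -> no
String 4 '[[[]][][][[]]][[][][[][]]]': depth seq [1 2 3 2 1 2 1 2 1 2 3 2 1 0 1 2 1 2 1 2 3 2 3 2 1 0]
  -> pairs=13 depth=3 groups=2 -> no
String 5 '[[[]]][][][][][][][][][]': depth seq [1 2 3 2 1 0 1 0 1 0 1 0 1 0 1 0 1 0 1 0 1 0 1 0]
  -> pairs=12 depth=3 groups=10 -> no

Answer: no yes no no no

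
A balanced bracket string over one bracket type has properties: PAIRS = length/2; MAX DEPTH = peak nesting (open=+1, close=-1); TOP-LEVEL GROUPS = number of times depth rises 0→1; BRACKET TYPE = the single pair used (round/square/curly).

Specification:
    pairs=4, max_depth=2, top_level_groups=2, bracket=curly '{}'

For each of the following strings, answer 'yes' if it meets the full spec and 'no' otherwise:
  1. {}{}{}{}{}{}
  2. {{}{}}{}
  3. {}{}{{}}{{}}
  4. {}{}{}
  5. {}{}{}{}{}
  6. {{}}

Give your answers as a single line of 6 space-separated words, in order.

String 1 '{}{}{}{}{}{}': depth seq [1 0 1 0 1 0 1 0 1 0 1 0]
  -> pairs=6 depth=1 groups=6 -> no
String 2 '{{}{}}{}': depth seq [1 2 1 2 1 0 1 0]
  -> pairs=4 depth=2 groups=2 -> yes
String 3 '{}{}{{}}{{}}': depth seq [1 0 1 0 1 2 1 0 1 2 1 0]
  -> pairs=6 depth=2 groups=4 -> no
String 4 '{}{}{}': depth seq [1 0 1 0 1 0]
  -> pairs=3 depth=1 groups=3 -> no
String 5 '{}{}{}{}{}': depth seq [1 0 1 0 1 0 1 0 1 0]
  -> pairs=5 depth=1 groups=5 -> no
String 6 '{{}}': depth seq [1 2 1 0]
  -> pairs=2 depth=2 groups=1 -> no

Answer: no yes no no no no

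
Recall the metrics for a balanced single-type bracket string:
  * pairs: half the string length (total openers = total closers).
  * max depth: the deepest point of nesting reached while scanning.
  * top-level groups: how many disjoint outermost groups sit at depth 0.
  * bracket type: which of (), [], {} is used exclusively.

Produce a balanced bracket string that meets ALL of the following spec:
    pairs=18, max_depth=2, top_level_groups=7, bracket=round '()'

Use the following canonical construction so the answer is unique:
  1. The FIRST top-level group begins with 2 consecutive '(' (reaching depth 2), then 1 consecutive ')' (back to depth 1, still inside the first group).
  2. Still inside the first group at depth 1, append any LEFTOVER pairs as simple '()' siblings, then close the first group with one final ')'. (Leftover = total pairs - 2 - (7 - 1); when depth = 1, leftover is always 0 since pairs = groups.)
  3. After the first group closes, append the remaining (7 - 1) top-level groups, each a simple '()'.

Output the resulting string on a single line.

Spec: pairs=18 depth=2 groups=7
Leftover pairs = 18 - 2 - (7-1) = 10
First group: deep chain of depth 2 + 10 sibling pairs
Remaining 6 groups: simple '()' each

Answer: (()()()()()()()()()()())()()()()()()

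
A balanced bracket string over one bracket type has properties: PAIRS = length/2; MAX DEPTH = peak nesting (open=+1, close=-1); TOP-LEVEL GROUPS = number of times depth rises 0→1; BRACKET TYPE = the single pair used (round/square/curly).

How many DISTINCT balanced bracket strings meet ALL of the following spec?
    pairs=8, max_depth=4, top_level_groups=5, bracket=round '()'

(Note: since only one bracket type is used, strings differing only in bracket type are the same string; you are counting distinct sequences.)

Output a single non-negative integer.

Spec: pairs=8 depth=4 groups=5
Count(depth <= 4) = 75
Count(depth <= 3) = 70
Count(depth == 4) = 75 - 70 = 5

Answer: 5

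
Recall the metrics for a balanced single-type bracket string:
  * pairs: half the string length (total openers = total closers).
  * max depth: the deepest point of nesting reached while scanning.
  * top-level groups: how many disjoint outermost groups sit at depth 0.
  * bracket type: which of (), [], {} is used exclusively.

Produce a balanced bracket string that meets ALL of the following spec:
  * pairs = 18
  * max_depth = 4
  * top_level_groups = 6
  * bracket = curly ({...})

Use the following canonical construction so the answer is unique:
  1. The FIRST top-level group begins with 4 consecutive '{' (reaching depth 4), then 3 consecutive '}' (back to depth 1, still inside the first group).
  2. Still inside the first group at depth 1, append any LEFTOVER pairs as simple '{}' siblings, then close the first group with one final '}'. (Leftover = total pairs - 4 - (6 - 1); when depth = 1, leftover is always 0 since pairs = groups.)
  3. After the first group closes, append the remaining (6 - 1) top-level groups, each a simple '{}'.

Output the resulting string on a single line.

Answer: {{{{}}}{}{}{}{}{}{}{}{}{}}{}{}{}{}{}

Derivation:
Spec: pairs=18 depth=4 groups=6
Leftover pairs = 18 - 4 - (6-1) = 9
First group: deep chain of depth 4 + 9 sibling pairs
Remaining 5 groups: simple '{}' each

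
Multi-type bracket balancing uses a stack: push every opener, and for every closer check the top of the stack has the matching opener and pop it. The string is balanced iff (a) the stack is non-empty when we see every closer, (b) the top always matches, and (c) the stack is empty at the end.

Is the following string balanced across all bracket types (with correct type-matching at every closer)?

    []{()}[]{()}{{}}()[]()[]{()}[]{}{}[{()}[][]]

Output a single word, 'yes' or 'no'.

pos 0: push '['; stack = [
pos 1: ']' matches '['; pop; stack = (empty)
pos 2: push '{'; stack = {
pos 3: push '('; stack = {(
pos 4: ')' matches '('; pop; stack = {
pos 5: '}' matches '{'; pop; stack = (empty)
pos 6: push '['; stack = [
pos 7: ']' matches '['; pop; stack = (empty)
pos 8: push '{'; stack = {
pos 9: push '('; stack = {(
pos 10: ')' matches '('; pop; stack = {
pos 11: '}' matches '{'; pop; stack = (empty)
pos 12: push '{'; stack = {
pos 13: push '{'; stack = {{
pos 14: '}' matches '{'; pop; stack = {
pos 15: '}' matches '{'; pop; stack = (empty)
pos 16: push '('; stack = (
pos 17: ')' matches '('; pop; stack = (empty)
pos 18: push '['; stack = [
pos 19: ']' matches '['; pop; stack = (empty)
pos 20: push '('; stack = (
pos 21: ')' matches '('; pop; stack = (empty)
pos 22: push '['; stack = [
pos 23: ']' matches '['; pop; stack = (empty)
pos 24: push '{'; stack = {
pos 25: push '('; stack = {(
pos 26: ')' matches '('; pop; stack = {
pos 27: '}' matches '{'; pop; stack = (empty)
pos 28: push '['; stack = [
pos 29: ']' matches '['; pop; stack = (empty)
pos 30: push '{'; stack = {
pos 31: '}' matches '{'; pop; stack = (empty)
pos 32: push '{'; stack = {
pos 33: '}' matches '{'; pop; stack = (empty)
pos 34: push '['; stack = [
pos 35: push '{'; stack = [{
pos 36: push '('; stack = [{(
pos 37: ')' matches '('; pop; stack = [{
pos 38: '}' matches '{'; pop; stack = [
pos 39: push '['; stack = [[
pos 40: ']' matches '['; pop; stack = [
pos 41: push '['; stack = [[
pos 42: ']' matches '['; pop; stack = [
pos 43: ']' matches '['; pop; stack = (empty)
end: stack empty → VALID
Verdict: properly nested → yes

Answer: yes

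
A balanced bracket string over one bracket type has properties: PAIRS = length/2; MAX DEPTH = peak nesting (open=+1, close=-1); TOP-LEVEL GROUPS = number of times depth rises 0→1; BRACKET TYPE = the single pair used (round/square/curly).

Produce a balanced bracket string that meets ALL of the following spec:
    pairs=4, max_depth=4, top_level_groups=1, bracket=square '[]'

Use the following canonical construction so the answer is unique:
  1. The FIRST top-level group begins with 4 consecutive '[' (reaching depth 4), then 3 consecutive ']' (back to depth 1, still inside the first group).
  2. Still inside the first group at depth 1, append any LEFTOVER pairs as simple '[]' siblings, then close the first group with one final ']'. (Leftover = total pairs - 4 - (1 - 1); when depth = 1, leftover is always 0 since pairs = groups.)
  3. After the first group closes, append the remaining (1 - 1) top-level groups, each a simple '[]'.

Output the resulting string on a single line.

Answer: [[[[]]]]

Derivation:
Spec: pairs=4 depth=4 groups=1
Leftover pairs = 4 - 4 - (1-1) = 0
First group: deep chain of depth 4 + 0 sibling pairs
Remaining 0 groups: simple '[]' each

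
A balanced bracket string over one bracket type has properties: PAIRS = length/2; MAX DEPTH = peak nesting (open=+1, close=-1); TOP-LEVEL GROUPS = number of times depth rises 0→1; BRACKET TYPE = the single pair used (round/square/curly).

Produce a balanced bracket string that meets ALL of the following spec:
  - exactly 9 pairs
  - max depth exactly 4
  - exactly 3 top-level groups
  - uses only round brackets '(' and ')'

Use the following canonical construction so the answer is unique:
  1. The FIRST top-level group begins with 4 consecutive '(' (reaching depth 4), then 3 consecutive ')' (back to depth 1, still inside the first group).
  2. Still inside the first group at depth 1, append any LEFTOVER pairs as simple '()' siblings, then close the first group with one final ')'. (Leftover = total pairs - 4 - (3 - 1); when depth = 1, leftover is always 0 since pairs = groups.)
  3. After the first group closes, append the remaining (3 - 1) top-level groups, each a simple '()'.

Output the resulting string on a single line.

Answer: (((()))()()())()()

Derivation:
Spec: pairs=9 depth=4 groups=3
Leftover pairs = 9 - 4 - (3-1) = 3
First group: deep chain of depth 4 + 3 sibling pairs
Remaining 2 groups: simple '()' each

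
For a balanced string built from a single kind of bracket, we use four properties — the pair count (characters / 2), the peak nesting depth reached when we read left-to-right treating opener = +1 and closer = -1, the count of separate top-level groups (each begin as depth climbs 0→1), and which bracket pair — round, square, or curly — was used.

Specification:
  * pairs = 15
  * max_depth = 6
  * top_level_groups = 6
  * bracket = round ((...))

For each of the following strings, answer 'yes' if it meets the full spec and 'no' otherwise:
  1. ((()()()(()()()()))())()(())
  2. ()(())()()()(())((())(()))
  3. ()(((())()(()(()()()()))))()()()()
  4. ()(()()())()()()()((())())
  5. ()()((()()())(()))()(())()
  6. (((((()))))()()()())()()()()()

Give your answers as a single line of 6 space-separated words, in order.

String 1 '((()()()(()()()()))())()(())': depth seq [1 2 3 2 3 2 3 2 3 4 3 4 3 4 3 4 3 2 1 2 1 0 1 0 1 2 1 0]
  -> pairs=14 depth=4 groups=3 -> no
String 2 '()(())()()()(())((())(()))': depth seq [1 0 1 2 1 0 1 0 1 0 1 0 1 2 1 0 1 2 3 2 1 2 3 2 1 0]
  -> pairs=13 depth=3 groups=7 -> no
String 3 '()(((())()(()(()()()()))))()()()()': depth seq [1 0 1 2 3 4 3 2 3 2 3 4 3 4 5 4 5 4 5 4 5 4 3 2 1 0 1 0 1 0 1 0 1 0]
  -> pairs=17 depth=5 groups=6 -> no
String 4 '()(()()())()()()()((())())': depth seq [1 0 1 2 1 2 1 2 1 0 1 0 1 0 1 0 1 0 1 2 3 2 1 2 1 0]
  -> pairs=13 depth=3 groups=7 -> no
String 5 '()()((()()())(()))()(())()': depth seq [1 0 1 0 1 2 3 2 3 2 3 2 1 2 3 2 1 0 1 0 1 2 1 0 1 0]
  -> pairs=13 depth=3 groups=6 -> no
String 6 '(((((()))))()()()())()()()()()': depth seq [1 2 3 4 5 6 5 4 3 2 1 2 1 2 1 2 1 2 1 0 1 0 1 0 1 0 1 0 1 0]
  -> pairs=15 depth=6 groups=6 -> yes

Answer: no no no no no yes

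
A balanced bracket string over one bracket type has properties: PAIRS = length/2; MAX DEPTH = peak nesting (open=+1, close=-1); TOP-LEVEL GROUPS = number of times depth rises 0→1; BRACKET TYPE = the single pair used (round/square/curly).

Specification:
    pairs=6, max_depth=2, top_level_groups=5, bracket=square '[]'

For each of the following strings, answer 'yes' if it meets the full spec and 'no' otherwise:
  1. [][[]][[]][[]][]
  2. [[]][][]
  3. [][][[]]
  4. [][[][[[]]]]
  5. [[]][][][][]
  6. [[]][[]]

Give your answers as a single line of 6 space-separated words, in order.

Answer: no no no no yes no

Derivation:
String 1 '[][[]][[]][[]][]': depth seq [1 0 1 2 1 0 1 2 1 0 1 2 1 0 1 0]
  -> pairs=8 depth=2 groups=5 -> no
String 2 '[[]][][]': depth seq [1 2 1 0 1 0 1 0]
  -> pairs=4 depth=2 groups=3 -> no
String 3 '[][][[]]': depth seq [1 0 1 0 1 2 1 0]
  -> pairs=4 depth=2 groups=3 -> no
String 4 '[][[][[[]]]]': depth seq [1 0 1 2 1 2 3 4 3 2 1 0]
  -> pairs=6 depth=4 groups=2 -> no
String 5 '[[]][][][][]': depth seq [1 2 1 0 1 0 1 0 1 0 1 0]
  -> pairs=6 depth=2 groups=5 -> yes
String 6 '[[]][[]]': depth seq [1 2 1 0 1 2 1 0]
  -> pairs=4 depth=2 groups=2 -> no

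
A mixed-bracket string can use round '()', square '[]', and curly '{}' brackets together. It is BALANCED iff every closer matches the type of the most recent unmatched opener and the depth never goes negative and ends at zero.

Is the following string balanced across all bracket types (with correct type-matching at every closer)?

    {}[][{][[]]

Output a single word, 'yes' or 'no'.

Answer: no

Derivation:
pos 0: push '{'; stack = {
pos 1: '}' matches '{'; pop; stack = (empty)
pos 2: push '['; stack = [
pos 3: ']' matches '['; pop; stack = (empty)
pos 4: push '['; stack = [
pos 5: push '{'; stack = [{
pos 6: saw closer ']' but top of stack is '{' (expected '}') → INVALID
Verdict: type mismatch at position 6: ']' closes '{' → no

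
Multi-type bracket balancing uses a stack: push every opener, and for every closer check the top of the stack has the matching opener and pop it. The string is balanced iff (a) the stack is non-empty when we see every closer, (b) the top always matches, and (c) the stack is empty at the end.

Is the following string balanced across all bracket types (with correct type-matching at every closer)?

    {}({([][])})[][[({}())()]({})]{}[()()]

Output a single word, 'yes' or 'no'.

pos 0: push '{'; stack = {
pos 1: '}' matches '{'; pop; stack = (empty)
pos 2: push '('; stack = (
pos 3: push '{'; stack = ({
pos 4: push '('; stack = ({(
pos 5: push '['; stack = ({([
pos 6: ']' matches '['; pop; stack = ({(
pos 7: push '['; stack = ({([
pos 8: ']' matches '['; pop; stack = ({(
pos 9: ')' matches '('; pop; stack = ({
pos 10: '}' matches '{'; pop; stack = (
pos 11: ')' matches '('; pop; stack = (empty)
pos 12: push '['; stack = [
pos 13: ']' matches '['; pop; stack = (empty)
pos 14: push '['; stack = [
pos 15: push '['; stack = [[
pos 16: push '('; stack = [[(
pos 17: push '{'; stack = [[({
pos 18: '}' matches '{'; pop; stack = [[(
pos 19: push '('; stack = [[((
pos 20: ')' matches '('; pop; stack = [[(
pos 21: ')' matches '('; pop; stack = [[
pos 22: push '('; stack = [[(
pos 23: ')' matches '('; pop; stack = [[
pos 24: ']' matches '['; pop; stack = [
pos 25: push '('; stack = [(
pos 26: push '{'; stack = [({
pos 27: '}' matches '{'; pop; stack = [(
pos 28: ')' matches '('; pop; stack = [
pos 29: ']' matches '['; pop; stack = (empty)
pos 30: push '{'; stack = {
pos 31: '}' matches '{'; pop; stack = (empty)
pos 32: push '['; stack = [
pos 33: push '('; stack = [(
pos 34: ')' matches '('; pop; stack = [
pos 35: push '('; stack = [(
pos 36: ')' matches '('; pop; stack = [
pos 37: ']' matches '['; pop; stack = (empty)
end: stack empty → VALID
Verdict: properly nested → yes

Answer: yes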